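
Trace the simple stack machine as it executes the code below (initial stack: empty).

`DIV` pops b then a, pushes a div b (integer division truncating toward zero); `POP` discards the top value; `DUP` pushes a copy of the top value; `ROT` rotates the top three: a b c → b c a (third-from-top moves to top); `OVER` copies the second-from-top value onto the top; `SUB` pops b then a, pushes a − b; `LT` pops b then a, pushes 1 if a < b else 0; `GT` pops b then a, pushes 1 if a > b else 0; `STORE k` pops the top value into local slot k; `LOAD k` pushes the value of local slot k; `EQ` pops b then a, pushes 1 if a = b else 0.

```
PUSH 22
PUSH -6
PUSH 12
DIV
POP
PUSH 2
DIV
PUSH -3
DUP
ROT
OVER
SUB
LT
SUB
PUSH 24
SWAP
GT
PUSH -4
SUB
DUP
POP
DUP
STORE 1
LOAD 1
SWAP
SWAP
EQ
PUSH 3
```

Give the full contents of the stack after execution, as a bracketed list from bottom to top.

PUSH 22  [22]
PUSH -6  [22, -6]
PUSH 12  [22, -6, 12]
DIV      [22, 0]
POP      [22]
PUSH 2   [22, 2]
DIV      [11]
PUSH -3  [11, -3]
DUP      [11, -3, -3]
ROT      [-3, -3, 11]
OVER     [-3, -3, 11, -3]
SUB      [-3, -3, 14]
LT       [-3, 1]
SUB      [-4]
PUSH 24  [-4, 24]
SWAP     [24, -4]
GT       [1]
PUSH -4  [1, -4]
SUB      [5]
DUP      [5, 5]
POP      [5]
DUP      [5, 5]
STORE 1  [5]
LOAD 1   [5, 5]
SWAP     [5, 5]
SWAP     [5, 5]
EQ       [1]
PUSH 3   [1, 3]

[1, 3]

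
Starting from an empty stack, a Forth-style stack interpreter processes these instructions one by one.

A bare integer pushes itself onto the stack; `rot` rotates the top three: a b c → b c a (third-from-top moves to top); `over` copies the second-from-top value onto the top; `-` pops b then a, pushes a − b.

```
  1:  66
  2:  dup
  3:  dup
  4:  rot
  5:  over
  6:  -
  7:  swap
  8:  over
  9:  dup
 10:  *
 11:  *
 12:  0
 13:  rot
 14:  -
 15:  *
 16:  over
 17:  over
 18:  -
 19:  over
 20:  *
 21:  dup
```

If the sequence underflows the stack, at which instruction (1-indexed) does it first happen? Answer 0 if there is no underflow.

0

66   → 66
dup  → 66 66
dup  → 66 66 66
rot  → 66 66 66
over → 66 66 66 66
-    → 66 66 0
swap → 66 0 66
over → 66 0 66 0
dup  → 66 0 66 0 0
*    → 66 0 66 0
*    → 66 0 0
0    → 66 0 0 0
rot  → 66 0 0 0
-    → 66 0 0
*    → 66 0
over → 66 0 66
over → 66 0 66 0
-    → 66 0 66
over → 66 0 66 0
*    → 66 0 0
dup  → 66 0 0 0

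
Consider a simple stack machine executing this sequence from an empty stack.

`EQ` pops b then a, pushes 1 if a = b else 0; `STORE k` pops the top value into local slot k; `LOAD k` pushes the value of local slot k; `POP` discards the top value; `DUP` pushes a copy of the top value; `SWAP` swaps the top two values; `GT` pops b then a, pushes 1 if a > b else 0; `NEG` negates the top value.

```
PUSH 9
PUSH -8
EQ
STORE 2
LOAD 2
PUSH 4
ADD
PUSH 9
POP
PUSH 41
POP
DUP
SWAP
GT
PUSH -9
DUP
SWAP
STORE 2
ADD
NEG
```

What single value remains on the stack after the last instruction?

9

PUSH 9  → 9
PUSH -8 → 9 -8
EQ      → 0
STORE 2 → (empty)
LOAD 2  → 0
PUSH 4  → 0 4
ADD     → 4
PUSH 9  → 4 9
POP     → 4
PUSH 41 → 4 41
POP     → 4
DUP     → 4 4
SWAP    → 4 4
GT      → 0
PUSH -9 → 0 -9
DUP     → 0 -9 -9
SWAP    → 0 -9 -9
STORE 2 → 0 -9
ADD     → -9
NEG     → 9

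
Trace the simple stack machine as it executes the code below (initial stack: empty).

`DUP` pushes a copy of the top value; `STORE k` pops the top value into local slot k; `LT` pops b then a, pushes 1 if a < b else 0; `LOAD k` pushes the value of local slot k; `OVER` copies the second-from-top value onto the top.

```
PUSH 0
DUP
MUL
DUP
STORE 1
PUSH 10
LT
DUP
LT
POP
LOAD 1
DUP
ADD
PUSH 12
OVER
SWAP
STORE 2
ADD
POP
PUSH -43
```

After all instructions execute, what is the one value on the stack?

-43

PUSH 0    [0]
DUP       [0, 0]
MUL       [0]
DUP       [0, 0]
STORE 1   [0]
PUSH 10   [0, 10]
LT        [1]
DUP       [1, 1]
LT        [0]
POP       []
LOAD 1    [0]
DUP       [0, 0]
ADD       [0]
PUSH 12   [0, 12]
OVER      [0, 12, 0]
SWAP      [0, 0, 12]
STORE 2   [0, 0]
ADD       [0]
POP       []
PUSH -43  [-43]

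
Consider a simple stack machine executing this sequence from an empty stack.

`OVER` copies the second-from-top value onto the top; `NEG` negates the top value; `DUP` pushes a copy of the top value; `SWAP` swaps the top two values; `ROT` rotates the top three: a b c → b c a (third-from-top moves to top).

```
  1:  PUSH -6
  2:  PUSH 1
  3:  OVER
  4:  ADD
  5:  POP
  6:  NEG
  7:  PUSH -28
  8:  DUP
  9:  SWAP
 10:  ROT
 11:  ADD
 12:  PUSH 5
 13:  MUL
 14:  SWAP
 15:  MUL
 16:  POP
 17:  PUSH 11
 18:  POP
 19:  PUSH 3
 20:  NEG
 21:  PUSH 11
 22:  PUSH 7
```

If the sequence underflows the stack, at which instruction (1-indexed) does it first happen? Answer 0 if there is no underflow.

0

PUSH -6  -> [-6]
PUSH 1   -> [-6, 1]
OVER     -> [-6, 1, -6]
ADD      -> [-6, -5]
POP      -> [-6]
NEG      -> [6]
PUSH -28 -> [6, -28]
DUP      -> [6, -28, -28]
SWAP     -> [6, -28, -28]
ROT      -> [-28, -28, 6]
ADD      -> [-28, -22]
PUSH 5   -> [-28, -22, 5]
MUL      -> [-28, -110]
SWAP     -> [-110, -28]
MUL      -> [3080]
POP      -> []
PUSH 11  -> [11]
POP      -> []
PUSH 3   -> [3]
NEG      -> [-3]
PUSH 11  -> [-3, 11]
PUSH 7   -> [-3, 11, 7]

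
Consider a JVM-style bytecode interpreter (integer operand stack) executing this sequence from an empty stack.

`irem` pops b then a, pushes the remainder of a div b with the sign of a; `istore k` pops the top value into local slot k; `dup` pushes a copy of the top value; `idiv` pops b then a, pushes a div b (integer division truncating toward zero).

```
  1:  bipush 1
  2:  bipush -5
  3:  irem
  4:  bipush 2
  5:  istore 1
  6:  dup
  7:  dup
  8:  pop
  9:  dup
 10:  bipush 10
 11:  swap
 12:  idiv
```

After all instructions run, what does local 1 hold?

bipush 1  : 1
bipush -5 : 1 -5
irem      : 1
bipush 2  : 1 2
istore 1  : 1
dup       : 1 1
dup       : 1 1 1
pop       : 1 1
dup       : 1 1 1
bipush 10 : 1 1 1 10
swap      : 1 1 10 1
idiv      : 1 1 10

2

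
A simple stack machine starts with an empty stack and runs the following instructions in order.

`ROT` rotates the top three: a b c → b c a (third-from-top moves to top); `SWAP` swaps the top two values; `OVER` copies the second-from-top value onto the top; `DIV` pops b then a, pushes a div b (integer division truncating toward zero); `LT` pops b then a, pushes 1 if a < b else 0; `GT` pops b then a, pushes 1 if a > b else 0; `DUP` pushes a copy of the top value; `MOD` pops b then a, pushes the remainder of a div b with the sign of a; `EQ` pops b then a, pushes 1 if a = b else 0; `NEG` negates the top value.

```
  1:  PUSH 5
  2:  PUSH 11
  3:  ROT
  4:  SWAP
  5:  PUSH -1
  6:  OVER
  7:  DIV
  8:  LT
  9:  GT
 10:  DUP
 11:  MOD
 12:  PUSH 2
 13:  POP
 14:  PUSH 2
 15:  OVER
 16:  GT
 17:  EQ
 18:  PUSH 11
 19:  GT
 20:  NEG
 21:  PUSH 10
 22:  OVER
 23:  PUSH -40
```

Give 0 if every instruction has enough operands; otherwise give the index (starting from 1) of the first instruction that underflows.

PUSH 5   [5]
PUSH 11  [5, 11]
ROT  — needs 3 operands, stack has 2 → underflow

3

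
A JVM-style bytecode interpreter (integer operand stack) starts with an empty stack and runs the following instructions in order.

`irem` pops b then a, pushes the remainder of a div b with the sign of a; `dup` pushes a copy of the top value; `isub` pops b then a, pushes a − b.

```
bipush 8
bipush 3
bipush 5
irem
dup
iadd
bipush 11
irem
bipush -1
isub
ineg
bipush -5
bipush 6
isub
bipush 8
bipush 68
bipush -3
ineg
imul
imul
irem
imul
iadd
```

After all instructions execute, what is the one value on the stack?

85

bipush 8  → [8]
bipush 3  → [8, 3]
bipush 5  → [8, 3, 5]
irem      → [8, 3]
dup       → [8, 3, 3]
iadd      → [8, 6]
bipush 11 → [8, 6, 11]
irem      → [8, 6]
bipush -1 → [8, 6, -1]
isub      → [8, 7]
ineg      → [8, -7]
bipush -5 → [8, -7, -5]
bipush 6  → [8, -7, -5, 6]
isub      → [8, -7, -11]
bipush 8  → [8, -7, -11, 8]
bipush 68 → [8, -7, -11, 8, 68]
bipush -3 → [8, -7, -11, 8, 68, -3]
ineg      → [8, -7, -11, 8, 68, 3]
imul      → [8, -7, -11, 8, 204]
imul      → [8, -7, -11, 1632]
irem      → [8, -7, -11]
imul      → [8, 77]
iadd      → [85]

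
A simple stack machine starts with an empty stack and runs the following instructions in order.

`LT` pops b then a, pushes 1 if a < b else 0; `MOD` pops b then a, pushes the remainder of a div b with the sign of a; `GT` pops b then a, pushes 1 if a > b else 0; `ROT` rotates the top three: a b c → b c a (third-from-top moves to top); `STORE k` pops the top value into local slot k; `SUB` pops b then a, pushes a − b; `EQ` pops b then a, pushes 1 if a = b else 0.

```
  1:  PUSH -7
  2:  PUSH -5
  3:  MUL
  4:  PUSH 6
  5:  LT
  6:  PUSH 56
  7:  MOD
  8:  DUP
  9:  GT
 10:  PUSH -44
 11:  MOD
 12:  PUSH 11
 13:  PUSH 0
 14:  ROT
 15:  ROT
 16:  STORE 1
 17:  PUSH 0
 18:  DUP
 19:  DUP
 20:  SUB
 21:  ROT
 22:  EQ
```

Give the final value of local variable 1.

11

PUSH -7  : -7
PUSH -5  : -7 -5
MUL      : 35
PUSH 6   : 35 6
LT       : 0
PUSH 56  : 0 56
MOD      : 0
DUP      : 0 0
GT       : 0
PUSH -44 : 0 -44
MOD      : 0
PUSH 11  : 0 11
PUSH 0   : 0 11 0
ROT      : 11 0 0
ROT      : 0 0 11
STORE 1  : 0 0
PUSH 0   : 0 0 0
DUP      : 0 0 0 0
DUP      : 0 0 0 0 0
SUB      : 0 0 0 0
ROT      : 0 0 0 0
EQ       : 0 0 1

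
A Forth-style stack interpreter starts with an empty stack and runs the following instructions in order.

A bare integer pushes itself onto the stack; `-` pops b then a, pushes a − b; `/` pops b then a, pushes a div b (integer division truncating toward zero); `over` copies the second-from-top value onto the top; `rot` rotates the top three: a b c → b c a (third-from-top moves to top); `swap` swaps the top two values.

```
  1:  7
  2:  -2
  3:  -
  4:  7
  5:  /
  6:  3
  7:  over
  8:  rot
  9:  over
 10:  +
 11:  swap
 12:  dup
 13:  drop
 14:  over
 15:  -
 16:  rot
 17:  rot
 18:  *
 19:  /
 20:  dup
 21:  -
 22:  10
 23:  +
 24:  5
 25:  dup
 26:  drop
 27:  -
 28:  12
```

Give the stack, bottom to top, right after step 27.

7     7
-2    7 -2
-     9
7     9 7
/     1
3     1 3
over  1 3 1
rot   3 1 1
over  3 1 1 1
+     3 1 2
swap  3 2 1
dup   3 2 1 1
drop  3 2 1
over  3 2 1 2
-     3 2 -1
rot   2 -1 3
rot   -1 3 2
*     -1 6
/     0
dup   0 0
-     0
10    0 10
+     10
5     10 5
dup   10 5 5
drop  10 5
-     5

[5]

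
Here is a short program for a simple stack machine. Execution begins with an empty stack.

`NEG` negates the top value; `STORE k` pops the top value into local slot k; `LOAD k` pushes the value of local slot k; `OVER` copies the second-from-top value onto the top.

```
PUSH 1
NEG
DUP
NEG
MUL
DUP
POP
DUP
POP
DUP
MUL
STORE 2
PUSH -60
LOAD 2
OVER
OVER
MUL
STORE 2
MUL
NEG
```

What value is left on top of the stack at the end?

60

PUSH 1   -> [1]
NEG      -> [-1]
DUP      -> [-1, -1]
NEG      -> [-1, 1]
MUL      -> [-1]
DUP      -> [-1, -1]
POP      -> [-1]
DUP      -> [-1, -1]
POP      -> [-1]
DUP      -> [-1, -1]
MUL      -> [1]
STORE 2  -> []
PUSH -60 -> [-60]
LOAD 2   -> [-60, 1]
OVER     -> [-60, 1, -60]
OVER     -> [-60, 1, -60, 1]
MUL      -> [-60, 1, -60]
STORE 2  -> [-60, 1]
MUL      -> [-60]
NEG      -> [60]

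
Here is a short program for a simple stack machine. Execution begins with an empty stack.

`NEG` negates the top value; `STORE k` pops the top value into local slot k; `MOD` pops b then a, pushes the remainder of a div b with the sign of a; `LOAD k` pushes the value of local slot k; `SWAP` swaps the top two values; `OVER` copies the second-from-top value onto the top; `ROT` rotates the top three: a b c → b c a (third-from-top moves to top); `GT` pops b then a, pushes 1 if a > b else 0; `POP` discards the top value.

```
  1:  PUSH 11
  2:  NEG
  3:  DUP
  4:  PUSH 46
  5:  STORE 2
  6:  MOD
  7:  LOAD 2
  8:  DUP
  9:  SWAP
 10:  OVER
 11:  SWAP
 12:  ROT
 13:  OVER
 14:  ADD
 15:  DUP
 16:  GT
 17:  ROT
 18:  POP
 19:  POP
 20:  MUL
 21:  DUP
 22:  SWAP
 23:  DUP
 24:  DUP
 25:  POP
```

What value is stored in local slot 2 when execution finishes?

PUSH 11  11
NEG      -11
DUP      -11 -11
PUSH 46  -11 -11 46
STORE 2  -11 -11
MOD      0
LOAD 2   0 46
DUP      0 46 46
SWAP     0 46 46
OVER     0 46 46 46
SWAP     0 46 46 46
ROT      0 46 46 46
OVER     0 46 46 46 46
ADD      0 46 46 92
DUP      0 46 46 92 92
GT       0 46 46 0
ROT      0 46 0 46
POP      0 46 0
POP      0 46
MUL      0
DUP      0 0
SWAP     0 0
DUP      0 0 0
DUP      0 0 0 0
POP      0 0 0

46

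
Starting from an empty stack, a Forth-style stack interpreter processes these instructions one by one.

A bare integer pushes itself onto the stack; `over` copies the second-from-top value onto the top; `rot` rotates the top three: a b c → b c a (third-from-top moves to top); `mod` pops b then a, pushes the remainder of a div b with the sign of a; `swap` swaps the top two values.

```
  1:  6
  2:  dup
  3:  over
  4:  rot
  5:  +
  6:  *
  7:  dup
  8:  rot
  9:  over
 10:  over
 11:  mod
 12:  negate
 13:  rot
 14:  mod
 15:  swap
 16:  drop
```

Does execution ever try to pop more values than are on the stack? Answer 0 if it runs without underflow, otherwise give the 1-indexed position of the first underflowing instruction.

6    : 6
dup  : 6 6
over : 6 6 6
rot  : 6 6 6
+    : 6 12
*    : 72
dup  : 72 72
rot  — needs 3 operands, stack has 2 → underflow

8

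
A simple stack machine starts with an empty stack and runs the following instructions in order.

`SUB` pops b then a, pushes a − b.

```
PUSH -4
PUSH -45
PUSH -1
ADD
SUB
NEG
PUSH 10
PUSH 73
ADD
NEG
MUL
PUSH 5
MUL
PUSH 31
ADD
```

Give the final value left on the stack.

PUSH -4   [-4]
PUSH -45  [-4, -45]
PUSH -1   [-4, -45, -1]
ADD       [-4, -46]
SUB       [42]
NEG       [-42]
PUSH 10   [-42, 10]
PUSH 73   [-42, 10, 73]
ADD       [-42, 83]
NEG       [-42, -83]
MUL       [3486]
PUSH 5    [3486, 5]
MUL       [17430]
PUSH 31   [17430, 31]
ADD       [17461]

17461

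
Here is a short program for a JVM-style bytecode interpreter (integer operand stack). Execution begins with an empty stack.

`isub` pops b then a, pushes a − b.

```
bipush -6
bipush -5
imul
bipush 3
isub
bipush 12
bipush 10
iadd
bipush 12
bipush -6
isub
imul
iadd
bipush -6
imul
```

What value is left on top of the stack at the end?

bipush -6 : [-6]
bipush -5 : [-6, -5]
imul      : [30]
bipush 3  : [30, 3]
isub      : [27]
bipush 12 : [27, 12]
bipush 10 : [27, 12, 10]
iadd      : [27, 22]
bipush 12 : [27, 22, 12]
bipush -6 : [27, 22, 12, -6]
isub      : [27, 22, 18]
imul      : [27, 396]
iadd      : [423]
bipush -6 : [423, -6]
imul      : [-2538]

-2538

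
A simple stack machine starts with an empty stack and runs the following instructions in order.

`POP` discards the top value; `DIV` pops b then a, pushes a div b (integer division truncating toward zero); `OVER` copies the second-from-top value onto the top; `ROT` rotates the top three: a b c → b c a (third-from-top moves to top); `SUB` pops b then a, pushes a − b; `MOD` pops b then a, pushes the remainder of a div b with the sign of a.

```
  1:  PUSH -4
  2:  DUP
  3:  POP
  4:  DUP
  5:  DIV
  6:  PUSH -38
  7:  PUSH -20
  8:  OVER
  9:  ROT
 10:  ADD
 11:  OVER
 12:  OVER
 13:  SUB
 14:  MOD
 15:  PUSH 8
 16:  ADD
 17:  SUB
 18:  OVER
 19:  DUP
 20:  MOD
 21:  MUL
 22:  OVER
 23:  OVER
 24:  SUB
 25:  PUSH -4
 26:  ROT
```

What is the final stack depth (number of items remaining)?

PUSH -4   -4
DUP       -4 -4
POP       -4
DUP       -4 -4
DIV       1
PUSH -38  1 -38
PUSH -20  1 -38 -20
OVER      1 -38 -20 -38
ROT       1 -20 -38 -38
ADD       1 -20 -76
OVER      1 -20 -76 -20
OVER      1 -20 -76 -20 -76
SUB       1 -20 -76 56
MOD       1 -20 -20
PUSH 8    1 -20 -20 8
ADD       1 -20 -12
SUB       1 -8
OVER      1 -8 1
DUP       1 -8 1 1
MOD       1 -8 0
MUL       1 0
OVER      1 0 1
OVER      1 0 1 0
SUB       1 0 1
PUSH -4   1 0 1 -4
ROT       1 1 -4 0

4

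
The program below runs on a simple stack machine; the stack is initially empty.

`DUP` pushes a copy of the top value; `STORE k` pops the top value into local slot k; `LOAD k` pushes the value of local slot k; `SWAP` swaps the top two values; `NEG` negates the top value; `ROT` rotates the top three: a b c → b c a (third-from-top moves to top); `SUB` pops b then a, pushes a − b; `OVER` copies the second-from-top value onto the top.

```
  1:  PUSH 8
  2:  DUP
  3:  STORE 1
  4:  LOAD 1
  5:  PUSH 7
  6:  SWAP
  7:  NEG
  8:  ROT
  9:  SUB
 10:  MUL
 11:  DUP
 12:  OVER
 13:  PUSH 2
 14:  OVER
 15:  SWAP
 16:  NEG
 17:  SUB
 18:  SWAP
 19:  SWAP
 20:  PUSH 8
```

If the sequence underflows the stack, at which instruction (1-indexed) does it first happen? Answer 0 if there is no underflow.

0

PUSH 8  → 8
DUP     → 8 8
STORE 1 → 8
LOAD 1  → 8 8
PUSH 7  → 8 8 7
SWAP    → 8 7 8
NEG     → 8 7 -8
ROT     → 7 -8 8
SUB     → 7 -16
MUL     → -112
DUP     → -112 -112
OVER    → -112 -112 -112
PUSH 2  → -112 -112 -112 2
OVER    → -112 -112 -112 2 -112
SWAP    → -112 -112 -112 -112 2
NEG     → -112 -112 -112 -112 -2
SUB     → -112 -112 -112 -110
SWAP    → -112 -112 -110 -112
SWAP    → -112 -112 -112 -110
PUSH 8  → -112 -112 -112 -110 8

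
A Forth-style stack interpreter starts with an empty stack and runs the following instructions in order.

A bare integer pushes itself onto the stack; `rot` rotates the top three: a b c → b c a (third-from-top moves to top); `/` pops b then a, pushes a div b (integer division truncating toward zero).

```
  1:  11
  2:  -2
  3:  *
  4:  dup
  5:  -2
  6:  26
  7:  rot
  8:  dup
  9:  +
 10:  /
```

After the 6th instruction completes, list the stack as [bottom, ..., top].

11  : [11]
-2  : [11, -2]
*   : [-22]
dup : [-22, -22]
-2  : [-22, -22, -2]
26  : [-22, -22, -2, 26]

[-22, -22, -2, 26]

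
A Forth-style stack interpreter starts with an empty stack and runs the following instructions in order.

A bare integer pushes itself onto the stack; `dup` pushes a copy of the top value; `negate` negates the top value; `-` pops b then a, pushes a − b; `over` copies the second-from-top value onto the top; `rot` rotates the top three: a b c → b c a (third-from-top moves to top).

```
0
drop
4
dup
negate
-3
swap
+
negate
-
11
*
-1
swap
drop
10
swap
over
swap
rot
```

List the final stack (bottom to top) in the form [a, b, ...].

[10, -1, 10]

0      → 0
drop   → (empty)
4      → 4
dup    → 4 4
negate → 4 -4
-3     → 4 -4 -3
swap   → 4 -3 -4
+      → 4 -7
negate → 4 7
-      → -3
11     → -3 11
*      → -33
-1     → -33 -1
swap   → -1 -33
drop   → -1
10     → -1 10
swap   → 10 -1
over   → 10 -1 10
swap   → 10 10 -1
rot    → 10 -1 10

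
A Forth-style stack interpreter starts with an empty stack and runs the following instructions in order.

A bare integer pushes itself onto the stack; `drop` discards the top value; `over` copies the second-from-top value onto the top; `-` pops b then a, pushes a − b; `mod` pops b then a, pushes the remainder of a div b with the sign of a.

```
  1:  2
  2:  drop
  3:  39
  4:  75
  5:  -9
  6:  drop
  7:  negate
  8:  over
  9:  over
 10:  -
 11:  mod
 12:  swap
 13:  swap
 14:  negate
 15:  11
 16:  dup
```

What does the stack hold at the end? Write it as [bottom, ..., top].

2      : 2
drop   : (empty)
39     : 39
75     : 39 75
-9     : 39 75 -9
drop   : 39 75
negate : 39 -75
over   : 39 -75 39
over   : 39 -75 39 -75
-      : 39 -75 114
mod    : 39 -75
swap   : -75 39
swap   : 39 -75
negate : 39 75
11     : 39 75 11
dup    : 39 75 11 11

[39, 75, 11, 11]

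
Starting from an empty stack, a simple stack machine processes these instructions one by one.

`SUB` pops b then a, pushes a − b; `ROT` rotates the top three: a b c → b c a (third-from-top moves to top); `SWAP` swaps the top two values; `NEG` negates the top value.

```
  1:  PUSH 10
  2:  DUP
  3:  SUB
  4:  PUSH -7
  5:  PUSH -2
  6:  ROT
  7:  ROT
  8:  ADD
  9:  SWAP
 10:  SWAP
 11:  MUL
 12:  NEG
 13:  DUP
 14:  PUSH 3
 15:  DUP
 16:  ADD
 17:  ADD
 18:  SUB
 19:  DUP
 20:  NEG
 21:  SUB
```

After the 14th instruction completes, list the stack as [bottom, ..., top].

[-14, -14, 3]

PUSH 10 -> [10]
DUP     -> [10, 10]
SUB     -> [0]
PUSH -7 -> [0, -7]
PUSH -2 -> [0, -7, -2]
ROT     -> [-7, -2, 0]
ROT     -> [-2, 0, -7]
ADD     -> [-2, -7]
SWAP    -> [-7, -2]
SWAP    -> [-2, -7]
MUL     -> [14]
NEG     -> [-14]
DUP     -> [-14, -14]
PUSH 3  -> [-14, -14, 3]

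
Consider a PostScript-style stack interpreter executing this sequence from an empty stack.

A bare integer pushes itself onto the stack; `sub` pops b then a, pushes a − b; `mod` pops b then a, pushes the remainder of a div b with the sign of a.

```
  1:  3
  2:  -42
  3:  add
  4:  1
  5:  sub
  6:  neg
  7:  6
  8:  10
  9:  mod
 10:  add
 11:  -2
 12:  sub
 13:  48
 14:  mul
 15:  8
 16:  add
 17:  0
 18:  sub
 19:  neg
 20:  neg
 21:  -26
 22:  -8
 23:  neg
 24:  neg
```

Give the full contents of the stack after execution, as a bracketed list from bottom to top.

[2312, -26, -8]

3   → 3
-42 → 3 -42
add → -39
1   → -39 1
sub → -40
neg → 40
6   → 40 6
10  → 40 6 10
mod → 40 6
add → 46
-2  → 46 -2
sub → 48
48  → 48 48
mul → 2304
8   → 2304 8
add → 2312
0   → 2312 0
sub → 2312
neg → -2312
neg → 2312
-26 → 2312 -26
-8  → 2312 -26 -8
neg → 2312 -26 8
neg → 2312 -26 -8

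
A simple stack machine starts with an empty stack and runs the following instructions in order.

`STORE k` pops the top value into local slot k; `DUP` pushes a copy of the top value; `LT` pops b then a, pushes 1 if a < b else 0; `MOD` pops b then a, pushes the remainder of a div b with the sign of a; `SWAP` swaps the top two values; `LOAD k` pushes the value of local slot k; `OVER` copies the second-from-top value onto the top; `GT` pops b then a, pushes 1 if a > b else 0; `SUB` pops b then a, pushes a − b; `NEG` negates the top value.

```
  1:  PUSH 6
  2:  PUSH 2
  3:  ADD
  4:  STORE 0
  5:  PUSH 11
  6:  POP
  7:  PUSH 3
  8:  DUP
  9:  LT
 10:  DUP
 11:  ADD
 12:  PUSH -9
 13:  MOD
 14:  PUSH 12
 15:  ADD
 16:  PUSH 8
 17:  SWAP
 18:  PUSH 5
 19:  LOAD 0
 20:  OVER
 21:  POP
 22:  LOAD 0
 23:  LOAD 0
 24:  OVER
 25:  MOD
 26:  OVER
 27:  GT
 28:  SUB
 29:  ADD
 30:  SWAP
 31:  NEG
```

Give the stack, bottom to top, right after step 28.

[8, 12, 5, 8, 8]

PUSH 6  : [6]
PUSH 2  : [6, 2]
ADD     : [8]
STORE 0 : []
PUSH 11 : [11]
POP     : []
PUSH 3  : [3]
DUP     : [3, 3]
LT      : [0]
DUP     : [0, 0]
ADD     : [0]
PUSH -9 : [0, -9]
MOD     : [0]
PUSH 12 : [0, 12]
ADD     : [12]
PUSH 8  : [12, 8]
SWAP    : [8, 12]
PUSH 5  : [8, 12, 5]
LOAD 0  : [8, 12, 5, 8]
OVER    : [8, 12, 5, 8, 5]
POP     : [8, 12, 5, 8]
LOAD 0  : [8, 12, 5, 8, 8]
LOAD 0  : [8, 12, 5, 8, 8, 8]
OVER    : [8, 12, 5, 8, 8, 8, 8]
MOD     : [8, 12, 5, 8, 8, 0]
OVER    : [8, 12, 5, 8, 8, 0, 8]
GT      : [8, 12, 5, 8, 8, 0]
SUB     : [8, 12, 5, 8, 8]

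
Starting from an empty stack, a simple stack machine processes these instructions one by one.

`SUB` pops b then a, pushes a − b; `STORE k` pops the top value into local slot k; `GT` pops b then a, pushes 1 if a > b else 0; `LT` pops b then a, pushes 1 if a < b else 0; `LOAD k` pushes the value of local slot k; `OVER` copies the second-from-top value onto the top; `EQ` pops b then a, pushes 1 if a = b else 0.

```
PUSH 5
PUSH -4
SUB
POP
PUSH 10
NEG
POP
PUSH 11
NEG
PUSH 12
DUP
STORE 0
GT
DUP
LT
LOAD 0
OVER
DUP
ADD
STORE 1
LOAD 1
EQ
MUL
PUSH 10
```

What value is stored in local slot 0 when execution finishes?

12

PUSH 5   5
PUSH -4  5 -4
SUB      9
POP      (empty)
PUSH 10  10
NEG      -10
POP      (empty)
PUSH 11  11
NEG      -11
PUSH 12  -11 12
DUP      -11 12 12
STORE 0  -11 12
GT       0
DUP      0 0
LT       0
LOAD 0   0 12
OVER     0 12 0
DUP      0 12 0 0
ADD      0 12 0
STORE 1  0 12
LOAD 1   0 12 0
EQ       0 0
MUL      0
PUSH 10  0 10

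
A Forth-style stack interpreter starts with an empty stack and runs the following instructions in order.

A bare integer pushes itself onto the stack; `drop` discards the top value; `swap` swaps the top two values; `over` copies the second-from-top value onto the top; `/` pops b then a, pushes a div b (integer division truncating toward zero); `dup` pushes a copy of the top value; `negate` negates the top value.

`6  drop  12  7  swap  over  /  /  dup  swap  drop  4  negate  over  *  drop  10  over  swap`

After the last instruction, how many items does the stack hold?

6      : 6
drop   : (empty)
12     : 12
7      : 12 7
swap   : 7 12
over   : 7 12 7
/      : 7 1
/      : 7
dup    : 7 7
swap   : 7 7
drop   : 7
4      : 7 4
negate : 7 -4
over   : 7 -4 7
*      : 7 -28
drop   : 7
10     : 7 10
over   : 7 10 7
swap   : 7 7 10

3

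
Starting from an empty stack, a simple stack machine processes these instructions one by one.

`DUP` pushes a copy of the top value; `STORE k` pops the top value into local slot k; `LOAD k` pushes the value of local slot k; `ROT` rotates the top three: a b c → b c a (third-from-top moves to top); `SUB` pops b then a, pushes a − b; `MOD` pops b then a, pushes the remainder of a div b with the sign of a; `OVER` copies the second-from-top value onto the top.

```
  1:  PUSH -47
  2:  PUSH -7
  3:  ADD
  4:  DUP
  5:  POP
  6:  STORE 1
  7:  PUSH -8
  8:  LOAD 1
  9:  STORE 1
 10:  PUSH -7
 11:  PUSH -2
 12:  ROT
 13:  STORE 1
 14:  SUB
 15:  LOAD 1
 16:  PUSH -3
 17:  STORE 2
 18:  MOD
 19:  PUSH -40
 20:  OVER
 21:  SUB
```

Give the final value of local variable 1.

PUSH -47 -> [-47]
PUSH -7  -> [-47, -7]
ADD      -> [-54]
DUP      -> [-54, -54]
POP      -> [-54]
STORE 1  -> []
PUSH -8  -> [-8]
LOAD 1   -> [-8, -54]
STORE 1  -> [-8]
PUSH -7  -> [-8, -7]
PUSH -2  -> [-8, -7, -2]
ROT      -> [-7, -2, -8]
STORE 1  -> [-7, -2]
SUB      -> [-5]
LOAD 1   -> [-5, -8]
PUSH -3  -> [-5, -8, -3]
STORE 2  -> [-5, -8]
MOD      -> [-5]
PUSH -40 -> [-5, -40]
OVER     -> [-5, -40, -5]
SUB      -> [-5, -35]

-8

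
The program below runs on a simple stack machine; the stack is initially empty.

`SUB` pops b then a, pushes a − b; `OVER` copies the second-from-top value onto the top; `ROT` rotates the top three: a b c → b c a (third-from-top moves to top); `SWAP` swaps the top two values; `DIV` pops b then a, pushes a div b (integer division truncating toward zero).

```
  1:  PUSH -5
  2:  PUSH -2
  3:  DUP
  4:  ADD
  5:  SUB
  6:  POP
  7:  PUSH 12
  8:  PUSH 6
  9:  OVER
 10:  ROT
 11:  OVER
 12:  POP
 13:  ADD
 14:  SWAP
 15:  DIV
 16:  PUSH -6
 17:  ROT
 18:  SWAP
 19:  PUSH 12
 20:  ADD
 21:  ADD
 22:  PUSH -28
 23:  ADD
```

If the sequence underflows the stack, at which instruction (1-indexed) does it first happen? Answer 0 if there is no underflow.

17

PUSH -5 : -5
PUSH -2 : -5 -2
DUP     : -5 -2 -2
ADD     : -5 -4
SUB     : -1
POP     : (empty)
PUSH 12 : 12
PUSH 6  : 12 6
OVER    : 12 6 12
ROT     : 6 12 12
OVER    : 6 12 12 12
POP     : 6 12 12
ADD     : 6 24
SWAP    : 24 6
DIV     : 4
PUSH -6 : 4 -6
ROT  — needs 3 operands, stack has 2 → underflow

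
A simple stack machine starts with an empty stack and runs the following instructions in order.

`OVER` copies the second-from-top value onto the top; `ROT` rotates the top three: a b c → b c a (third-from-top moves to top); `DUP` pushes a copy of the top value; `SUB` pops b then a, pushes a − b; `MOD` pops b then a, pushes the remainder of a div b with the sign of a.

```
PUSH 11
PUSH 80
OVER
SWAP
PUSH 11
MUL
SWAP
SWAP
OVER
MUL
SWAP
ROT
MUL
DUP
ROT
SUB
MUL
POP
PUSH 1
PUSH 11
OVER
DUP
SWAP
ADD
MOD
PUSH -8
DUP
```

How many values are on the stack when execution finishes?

PUSH 11  11
PUSH 80  11 80
OVER     11 80 11
SWAP     11 11 80
PUSH 11  11 11 80 11
MUL      11 11 880
SWAP     11 880 11
SWAP     11 11 880
OVER     11 11 880 11
MUL      11 11 9680
SWAP     11 9680 11
ROT      9680 11 11
MUL      9680 121
DUP      9680 121 121
ROT      121 121 9680
SUB      121 -9559
MUL      -1156639
POP      (empty)
PUSH 1   1
PUSH 11  1 11
OVER     1 11 1
DUP      1 11 1 1
SWAP     1 11 1 1
ADD      1 11 2
MOD      1 1
PUSH -8  1 1 -8
DUP      1 1 -8 -8

4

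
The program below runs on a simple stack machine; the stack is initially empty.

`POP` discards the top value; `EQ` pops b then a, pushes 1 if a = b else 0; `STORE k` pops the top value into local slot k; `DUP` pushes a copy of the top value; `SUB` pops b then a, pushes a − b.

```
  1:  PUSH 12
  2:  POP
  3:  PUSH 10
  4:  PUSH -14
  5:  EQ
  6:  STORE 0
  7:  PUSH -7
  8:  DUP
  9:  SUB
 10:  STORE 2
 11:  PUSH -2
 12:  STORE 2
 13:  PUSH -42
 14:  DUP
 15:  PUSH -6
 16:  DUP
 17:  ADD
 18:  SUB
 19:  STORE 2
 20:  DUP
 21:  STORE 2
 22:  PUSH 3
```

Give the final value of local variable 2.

-42

PUSH 12  : [12]
POP      : []
PUSH 10  : [10]
PUSH -14 : [10, -14]
EQ       : [0]
STORE 0  : []
PUSH -7  : [-7]
DUP      : [-7, -7]
SUB      : [0]
STORE 2  : []
PUSH -2  : [-2]
STORE 2  : []
PUSH -42 : [-42]
DUP      : [-42, -42]
PUSH -6  : [-42, -42, -6]
DUP      : [-42, -42, -6, -6]
ADD      : [-42, -42, -12]
SUB      : [-42, -30]
STORE 2  : [-42]
DUP      : [-42, -42]
STORE 2  : [-42]
PUSH 3   : [-42, 3]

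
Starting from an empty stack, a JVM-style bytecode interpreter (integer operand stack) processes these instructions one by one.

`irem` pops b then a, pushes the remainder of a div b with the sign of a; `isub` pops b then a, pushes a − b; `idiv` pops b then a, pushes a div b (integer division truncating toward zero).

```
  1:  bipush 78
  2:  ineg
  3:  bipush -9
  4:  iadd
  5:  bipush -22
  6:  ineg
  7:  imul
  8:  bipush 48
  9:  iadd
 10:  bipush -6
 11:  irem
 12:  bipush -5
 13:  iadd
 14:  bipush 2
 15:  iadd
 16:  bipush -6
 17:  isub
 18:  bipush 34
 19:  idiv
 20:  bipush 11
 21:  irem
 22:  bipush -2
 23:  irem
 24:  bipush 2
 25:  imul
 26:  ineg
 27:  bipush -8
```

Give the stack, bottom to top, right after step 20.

bipush 78  → [78]
ineg       → [-78]
bipush -9  → [-78, -9]
iadd       → [-87]
bipush -22 → [-87, -22]
ineg       → [-87, 22]
imul       → [-1914]
bipush 48  → [-1914, 48]
iadd       → [-1866]
bipush -6  → [-1866, -6]
irem       → [0]
bipush -5  → [0, -5]
iadd       → [-5]
bipush 2   → [-5, 2]
iadd       → [-3]
bipush -6  → [-3, -6]
isub       → [3]
bipush 34  → [3, 34]
idiv       → [0]
bipush 11  → [0, 11]

[0, 11]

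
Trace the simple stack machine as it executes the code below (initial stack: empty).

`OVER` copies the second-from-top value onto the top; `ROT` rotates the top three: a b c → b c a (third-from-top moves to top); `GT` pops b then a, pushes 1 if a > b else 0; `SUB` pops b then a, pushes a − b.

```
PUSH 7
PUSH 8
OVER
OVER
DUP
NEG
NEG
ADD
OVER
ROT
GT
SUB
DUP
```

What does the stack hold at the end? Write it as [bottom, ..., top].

PUSH 7 : [7]
PUSH 8 : [7, 8]
OVER   : [7, 8, 7]
OVER   : [7, 8, 7, 8]
DUP    : [7, 8, 7, 8, 8]
NEG    : [7, 8, 7, 8, -8]
NEG    : [7, 8, 7, 8, 8]
ADD    : [7, 8, 7, 16]
OVER   : [7, 8, 7, 16, 7]
ROT    : [7, 8, 16, 7, 7]
GT     : [7, 8, 16, 0]
SUB    : [7, 8, 16]
DUP    : [7, 8, 16, 16]

[7, 8, 16, 16]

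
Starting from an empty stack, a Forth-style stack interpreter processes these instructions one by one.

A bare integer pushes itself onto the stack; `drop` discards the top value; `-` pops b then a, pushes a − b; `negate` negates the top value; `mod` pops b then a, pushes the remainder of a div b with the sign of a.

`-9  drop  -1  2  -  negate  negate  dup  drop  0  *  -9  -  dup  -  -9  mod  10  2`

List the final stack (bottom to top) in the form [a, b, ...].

[0, 10, 2]

-9      -9
drop    (empty)
-1      -1
2       -1 2
-       -3
negate  3
negate  -3
dup     -3 -3
drop    -3
0       -3 0
*       0
-9      0 -9
-       9
dup     9 9
-       0
-9      0 -9
mod     0
10      0 10
2       0 10 2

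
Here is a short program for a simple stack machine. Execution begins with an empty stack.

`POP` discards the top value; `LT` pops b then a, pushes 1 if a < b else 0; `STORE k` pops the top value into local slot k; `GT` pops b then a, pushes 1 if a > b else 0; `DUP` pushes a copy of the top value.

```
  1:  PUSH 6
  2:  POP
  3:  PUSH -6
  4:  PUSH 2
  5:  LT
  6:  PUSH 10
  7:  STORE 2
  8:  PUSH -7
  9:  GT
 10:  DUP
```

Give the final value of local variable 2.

PUSH 6  → [6]
POP     → []
PUSH -6 → [-6]
PUSH 2  → [-6, 2]
LT      → [1]
PUSH 10 → [1, 10]
STORE 2 → [1]
PUSH -7 → [1, -7]
GT      → [1]
DUP     → [1, 1]

10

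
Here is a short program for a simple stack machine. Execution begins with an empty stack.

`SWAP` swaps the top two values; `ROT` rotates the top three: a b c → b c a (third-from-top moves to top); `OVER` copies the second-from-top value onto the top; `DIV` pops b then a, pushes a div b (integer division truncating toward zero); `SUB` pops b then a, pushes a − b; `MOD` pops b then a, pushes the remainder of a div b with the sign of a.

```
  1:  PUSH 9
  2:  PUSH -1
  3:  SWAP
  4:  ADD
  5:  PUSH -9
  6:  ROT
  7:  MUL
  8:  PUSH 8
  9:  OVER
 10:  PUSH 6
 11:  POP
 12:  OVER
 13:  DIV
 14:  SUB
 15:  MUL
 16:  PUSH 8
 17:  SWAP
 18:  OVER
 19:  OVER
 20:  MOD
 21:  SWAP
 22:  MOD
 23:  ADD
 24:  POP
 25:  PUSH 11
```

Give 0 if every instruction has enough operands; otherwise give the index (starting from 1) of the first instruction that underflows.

PUSH 9  : [9]
PUSH -1 : [9, -1]
SWAP    : [-1, 9]
ADD     : [8]
PUSH -9 : [8, -9]
ROT  — needs 3 operands, stack has 2 → underflow

6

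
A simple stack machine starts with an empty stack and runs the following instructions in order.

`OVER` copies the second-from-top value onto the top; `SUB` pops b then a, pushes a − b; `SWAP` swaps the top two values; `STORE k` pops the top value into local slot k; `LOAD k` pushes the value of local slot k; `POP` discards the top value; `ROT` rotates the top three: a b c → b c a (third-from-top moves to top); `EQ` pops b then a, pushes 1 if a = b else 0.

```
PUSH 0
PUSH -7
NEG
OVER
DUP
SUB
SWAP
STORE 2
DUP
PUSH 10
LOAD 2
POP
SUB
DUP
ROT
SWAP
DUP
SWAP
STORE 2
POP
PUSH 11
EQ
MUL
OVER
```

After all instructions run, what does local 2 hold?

-10

PUSH 0  -> [0]
PUSH -7 -> [0, -7]
NEG     -> [0, 7]
OVER    -> [0, 7, 0]
DUP     -> [0, 7, 0, 0]
SUB     -> [0, 7, 0]
SWAP    -> [0, 0, 7]
STORE 2 -> [0, 0]
DUP     -> [0, 0, 0]
PUSH 10 -> [0, 0, 0, 10]
LOAD 2  -> [0, 0, 0, 10, 7]
POP     -> [0, 0, 0, 10]
SUB     -> [0, 0, -10]
DUP     -> [0, 0, -10, -10]
ROT     -> [0, -10, -10, 0]
SWAP    -> [0, -10, 0, -10]
DUP     -> [0, -10, 0, -10, -10]
SWAP    -> [0, -10, 0, -10, -10]
STORE 2 -> [0, -10, 0, -10]
POP     -> [0, -10, 0]
PUSH 11 -> [0, -10, 0, 11]
EQ      -> [0, -10, 0]
MUL     -> [0, 0]
OVER    -> [0, 0, 0]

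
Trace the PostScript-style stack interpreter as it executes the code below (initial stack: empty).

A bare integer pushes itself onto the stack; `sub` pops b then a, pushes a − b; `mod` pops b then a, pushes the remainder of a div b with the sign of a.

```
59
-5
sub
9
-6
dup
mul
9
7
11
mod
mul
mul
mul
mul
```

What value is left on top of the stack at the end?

59  → 59
-5  → 59 -5
sub → 64
9   → 64 9
-6  → 64 9 -6
dup → 64 9 -6 -6
mul → 64 9 36
9   → 64 9 36 9
7   → 64 9 36 9 7
11  → 64 9 36 9 7 11
mod → 64 9 36 9 7
mul → 64 9 36 63
mul → 64 9 2268
mul → 64 20412
mul → 1306368

1306368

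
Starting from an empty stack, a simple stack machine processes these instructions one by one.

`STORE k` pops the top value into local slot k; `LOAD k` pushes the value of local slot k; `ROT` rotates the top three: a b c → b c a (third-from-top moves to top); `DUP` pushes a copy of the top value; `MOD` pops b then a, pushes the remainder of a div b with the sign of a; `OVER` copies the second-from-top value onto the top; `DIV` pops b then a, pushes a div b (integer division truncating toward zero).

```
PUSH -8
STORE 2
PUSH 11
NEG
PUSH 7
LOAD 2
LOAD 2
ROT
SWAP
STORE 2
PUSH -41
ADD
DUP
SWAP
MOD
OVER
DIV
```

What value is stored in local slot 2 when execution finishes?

-8

PUSH -8  -> [-8]
STORE 2  -> []
PUSH 11  -> [11]
NEG      -> [-11]
PUSH 7   -> [-11, 7]
LOAD 2   -> [-11, 7, -8]
LOAD 2   -> [-11, 7, -8, -8]
ROT      -> [-11, -8, -8, 7]
SWAP     -> [-11, -8, 7, -8]
STORE 2  -> [-11, -8, 7]
PUSH -41 -> [-11, -8, 7, -41]
ADD      -> [-11, -8, -34]
DUP      -> [-11, -8, -34, -34]
SWAP     -> [-11, -8, -34, -34]
MOD      -> [-11, -8, 0]
OVER     -> [-11, -8, 0, -8]
DIV      -> [-11, -8, 0]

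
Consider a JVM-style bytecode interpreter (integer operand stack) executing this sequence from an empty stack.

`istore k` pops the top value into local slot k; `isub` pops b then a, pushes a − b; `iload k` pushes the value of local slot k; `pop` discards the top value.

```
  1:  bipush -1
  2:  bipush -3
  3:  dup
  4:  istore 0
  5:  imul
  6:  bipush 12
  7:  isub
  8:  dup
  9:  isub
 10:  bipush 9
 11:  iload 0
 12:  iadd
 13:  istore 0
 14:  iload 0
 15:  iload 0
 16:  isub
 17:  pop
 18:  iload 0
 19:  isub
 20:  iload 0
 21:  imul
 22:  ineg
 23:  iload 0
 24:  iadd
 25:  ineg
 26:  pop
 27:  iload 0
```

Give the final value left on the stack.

6

bipush -1 → -1
bipush -3 → -1 -3
dup       → -1 -3 -3
istore 0  → -1 -3
imul      → 3
bipush 12 → 3 12
isub      → -9
dup       → -9 -9
isub      → 0
bipush 9  → 0 9
iload 0   → 0 9 -3
iadd      → 0 6
istore 0  → 0
iload 0   → 0 6
iload 0   → 0 6 6
isub      → 0 0
pop       → 0
iload 0   → 0 6
isub      → -6
iload 0   → -6 6
imul      → -36
ineg      → 36
iload 0   → 36 6
iadd      → 42
ineg      → -42
pop       → (empty)
iload 0   → 6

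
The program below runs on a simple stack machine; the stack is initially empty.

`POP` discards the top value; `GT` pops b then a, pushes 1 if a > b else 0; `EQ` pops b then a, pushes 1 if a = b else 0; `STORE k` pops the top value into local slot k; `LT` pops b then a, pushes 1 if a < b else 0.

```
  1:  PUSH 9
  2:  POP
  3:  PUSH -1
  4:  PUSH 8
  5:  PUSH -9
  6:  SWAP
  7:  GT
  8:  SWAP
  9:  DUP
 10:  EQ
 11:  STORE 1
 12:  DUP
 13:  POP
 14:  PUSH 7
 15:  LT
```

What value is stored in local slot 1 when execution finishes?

1

PUSH 9  → [9]
POP     → []
PUSH -1 → [-1]
PUSH 8  → [-1, 8]
PUSH -9 → [-1, 8, -9]
SWAP    → [-1, -9, 8]
GT      → [-1, 0]
SWAP    → [0, -1]
DUP     → [0, -1, -1]
EQ      → [0, 1]
STORE 1 → [0]
DUP     → [0, 0]
POP     → [0]
PUSH 7  → [0, 7]
LT      → [1]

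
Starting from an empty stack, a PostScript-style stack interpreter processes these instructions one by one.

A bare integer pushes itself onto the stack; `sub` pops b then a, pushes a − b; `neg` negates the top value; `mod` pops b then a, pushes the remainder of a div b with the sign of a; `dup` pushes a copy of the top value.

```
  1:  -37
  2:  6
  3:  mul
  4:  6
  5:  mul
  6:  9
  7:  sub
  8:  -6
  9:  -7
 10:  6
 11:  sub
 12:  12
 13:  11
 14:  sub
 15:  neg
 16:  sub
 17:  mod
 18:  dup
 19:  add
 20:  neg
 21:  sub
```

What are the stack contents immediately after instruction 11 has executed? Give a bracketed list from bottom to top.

[-1341, -6, -13]

-37 → [-37]
6   → [-37, 6]
mul → [-222]
6   → [-222, 6]
mul → [-1332]
9   → [-1332, 9]
sub → [-1341]
-6  → [-1341, -6]
-7  → [-1341, -6, -7]
6   → [-1341, -6, -7, 6]
sub → [-1341, -6, -13]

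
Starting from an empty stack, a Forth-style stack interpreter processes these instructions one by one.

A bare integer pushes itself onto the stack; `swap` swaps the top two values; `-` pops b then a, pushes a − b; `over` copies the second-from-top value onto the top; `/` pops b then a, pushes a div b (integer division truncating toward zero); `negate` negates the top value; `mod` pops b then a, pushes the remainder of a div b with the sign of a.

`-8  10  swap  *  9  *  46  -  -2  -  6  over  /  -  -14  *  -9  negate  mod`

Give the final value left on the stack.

4

-8      [-8]
10      [-8, 10]
swap    [10, -8]
*       [-80]
9       [-80, 9]
*       [-720]
46      [-720, 46]
-       [-766]
-2      [-766, -2]
-       [-764]
6       [-764, 6]
over    [-764, 6, -764]
/       [-764, 0]
-       [-764]
-14     [-764, -14]
*       [10696]
-9      [10696, -9]
negate  [10696, 9]
mod     [4]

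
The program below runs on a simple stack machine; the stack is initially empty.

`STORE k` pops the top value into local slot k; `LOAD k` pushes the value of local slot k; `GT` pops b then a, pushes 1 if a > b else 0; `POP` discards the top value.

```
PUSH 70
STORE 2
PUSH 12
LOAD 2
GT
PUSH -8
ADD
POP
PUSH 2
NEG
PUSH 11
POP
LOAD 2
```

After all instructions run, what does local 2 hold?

70

PUSH 70 : 70
STORE 2 : (empty)
PUSH 12 : 12
LOAD 2  : 12 70
GT      : 0
PUSH -8 : 0 -8
ADD     : -8
POP     : (empty)
PUSH 2  : 2
NEG     : -2
PUSH 11 : -2 11
POP     : -2
LOAD 2  : -2 70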